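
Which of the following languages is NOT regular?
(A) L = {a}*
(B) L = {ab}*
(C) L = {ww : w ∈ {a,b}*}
(C) {ww : w ∈ {a,b}*}

(C) L = {ww : w ∈ {a,b}*} is NOT regular.

The pumping lemma can be used to prove this:
After pumping, the two halves no longer match

The other languages are regular because they can be recognized by finite automata.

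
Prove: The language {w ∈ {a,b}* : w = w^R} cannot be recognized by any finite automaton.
Assume for contradiction that L is regular, and let p ≥ 1 be the pumping length given by the pumping lemma.
Choose s = a^p b a^p. Then s ∈ L (it reads the same in both directions) and |s| = 2p + 1 ≥ p.
By the pumping lemma, s = xyz for some x, y, z with |xy| ≤ p, |y| ≥ 1, and xy^i z ∈ L for every i ≥ 0.
Since |xy| ≤ p and the first p symbols of s are all a's, y = a^k for some k with 1 ≤ k ≤ p.

Take i = 2: xy²z = a^(p + k) b a^p.
Its reversal is a^p b a^(p + k). These differ because the block of a's before the unique b has length p + k in one and p in the other, and p + k ≠ p since k ≥ 1. So xy²z is not a palindrome, i.e. xy²z ∉ L.

This contradicts the pumping lemma, which requires xy^i z ∈ L for all i ≥ 0.
Hence L = {w ∈ {a,b}* : w = w^R} is not regular. ∎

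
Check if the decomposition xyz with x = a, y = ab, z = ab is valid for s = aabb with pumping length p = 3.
Violated: xyz = s

The decomposition x = a, y = ab, z = ab for s = aabb with p = 3
violates the constraint: xyz = s

xyz = 'a' + 'ab' + 'ab' = 'aabab' ≠ 'aabb' = s. The decomposition doesn't reconstruct s.

Pumping lemma constraints:
1. xyz = s (decomposition is valid)
2. |xy| ≤ p
3. |y| > 0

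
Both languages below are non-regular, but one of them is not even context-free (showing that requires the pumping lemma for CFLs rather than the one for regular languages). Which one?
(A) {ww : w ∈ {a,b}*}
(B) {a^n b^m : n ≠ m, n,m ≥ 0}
(A) {ww : w ∈ {a,b}*}

(A) {ww : w ∈ {a,b}*} requires the CFL pumping lemma.

- {a^n b^m : n ≠ m, n,m ≥ 0} is context-free (but not regular)
  • Can be shown non-regular with the regular pumping lemma
  • After pumping a's, we can make n = m

- {ww : w ∈ {a,b}*} is NOT context-free
  • Requires the CFL pumping lemma to prove
  • Even a PDA cannot compare two arbitrary halves symbol by symbol; CFL pumping on a^p b^p a^p b^p fails

The CFL pumping lemma is "stronger" in that it can prove non-membership
in the larger class of context-free languages.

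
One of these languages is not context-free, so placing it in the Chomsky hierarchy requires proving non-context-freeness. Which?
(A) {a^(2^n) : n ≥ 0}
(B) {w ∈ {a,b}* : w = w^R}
(A) {a^(2^n) : n ≥ 0}

(A) {a^(2^n) : n ≥ 0} requires the CFL pumping lemma.

- {w ∈ {a,b}* : w = w^R} is context-free (but not regular)
  • Can be shown non-regular with the regular pumping lemma
  • After pumping, the string is no longer symmetric

- {a^(2^n) : n ≥ 0} is NOT context-free
  • Requires the CFL pumping lemma to prove
  • Gaps between powers of 2 grow exponentially

The CFL pumping lemma is "stronger" in that it can prove non-membership
in the larger class of context-free languages.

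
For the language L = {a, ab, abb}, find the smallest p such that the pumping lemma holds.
p = 4

For a finite language L, the pumping lemma holds vacuously if p > max|s| for s ∈ L.

The longest string in L = {a, ab, abb} has length 3.
If p = 4, then no string s ∈ L has |s| ≥ p, so the condition is vacuously true.

The minimum pumping length is p = 4.

Why no smaller p works: for any p ≤ 3, the longest string s ∈ L has |s| = 3 ≥ p, so it would
have to be pumpable; but pumping up (i = 2, 3, ...) produces ever longer strings, which cannot all lie in the
finite language L. So the pumping property fails for every p ≤ 3.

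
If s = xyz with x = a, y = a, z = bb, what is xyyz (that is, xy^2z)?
aaabb

Given x = 'a', y = 'a', z = 'bb' and i = 2:

xy^2z = x + y·y·...·y (2 times) + z
       = 'a' + 'a'^2 + 'bb'
       = 'a' + 'aa' + 'bb'
       = 'aaabb'

The pumped string is 'aaabb' with length 5.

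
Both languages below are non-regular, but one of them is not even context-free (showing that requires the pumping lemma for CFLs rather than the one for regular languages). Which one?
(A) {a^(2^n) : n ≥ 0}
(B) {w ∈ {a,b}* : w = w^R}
(A) {a^(2^n) : n ≥ 0}

(A) {a^(2^n) : n ≥ 0} requires the CFL pumping lemma.

- {w ∈ {a,b}* : w = w^R} is context-free (but not regular)
  • Can be shown non-regular with the regular pumping lemma
  • After pumping, the string is no longer symmetric

- {a^(2^n) : n ≥ 0} is NOT context-free
  • Requires the CFL pumping lemma to prove
  • Gaps between powers of 2 grow exponentially

The CFL pumping lemma is "stronger" in that it can prove non-membership
in the larger class of context-free languages.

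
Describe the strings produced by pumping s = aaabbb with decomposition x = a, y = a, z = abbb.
{xy^i z : i ≥ 0} = {a^(2+i) b^3 : i ≥ 0} = {aabbb, aaabbb, aaaabbb, ...}

With x = a, y = a, z = abbb: Starting with aaabbb and pumping the second 'a', we get strings with 2+i a's followed by 3 b's for i = 0, 1, 2, ...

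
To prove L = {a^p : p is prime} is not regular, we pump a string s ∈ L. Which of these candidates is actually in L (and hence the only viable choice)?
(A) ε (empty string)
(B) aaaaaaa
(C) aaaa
(B) aaaaaaa

The pumping lemma is applied to a string s that lies in L, so first check membership of each option:
- (A) ε has length 0, which is not prime, so it is not in L ✗
- (B) aaaaaaa has length 7, which is prime, so it is in L ✓
- (C) aaaa has length 4 = 2 × 2, which is not prime, so it is not in L ✗

Only (B) aaaaaaa is in L, so it is the only candidate that could play the role of s.
(In a complete proof one picks s in terms of the pumping length p so that |s| ≥ p is guaranteed; a fixed string like aaaaaaa illustrates the shape of such an s.)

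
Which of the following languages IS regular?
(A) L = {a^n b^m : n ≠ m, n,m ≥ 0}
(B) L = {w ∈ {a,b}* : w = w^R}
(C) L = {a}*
(C) {a}*

(C) L = {a}* is regular.

This can be recognized by a finite automaton (DFA/NFA).
Regular expressions like {a}* define regular languages.

The other choices are not regular:
- {w ∈ {a,b}* : w = w^R}: After pumping, the string is no longer symmetric
- {a^n b^m : n ≠ m, n,m ≥ 0}: After pumping a's, we can make n = m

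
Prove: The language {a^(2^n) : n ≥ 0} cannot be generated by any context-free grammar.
Assume for contradiction that L is context-free, and let p ≥ 1 be the pumping length given by the pumping lemma for CFLs.
Choose s = a^(2^p). Then s ∈ L and |s| = 2^p ≥ p.
By the CFL pumping lemma, s = uvxyz for some u, v, x, y, z with |vxy| ≤ p, |vy| ≥ 1, and uv^i xy^i z ∈ L for every i ≥ 0.
All symbols are a's, so only lengths matter: let k = |vy|, with 1 ≤ k ≤ |vxy| ≤ p < 2^p.

Take i = 2: |uv²xy²z| = 2^p + k, and 2^p < 2^p + k < 2^p + 2^p = 2^(p+1).
So the length lies strictly between consecutive powers of two and is not a power of 2; uv²xy²z ∉ L.

This contradicts the CFL pumping lemma, which requires uv^i xy^i z ∈ L for all i ≥ 0.
Hence L = {a^(2^n) : n ≥ 0} is not context-free. ∎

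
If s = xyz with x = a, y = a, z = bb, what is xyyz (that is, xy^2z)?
aaabb

Given x = 'a', y = 'a', z = 'bb' and i = 2:

xy^2z = x + y·y·...·y (2 times) + z
       = 'a' + 'a'^2 + 'bb'
       = 'a' + 'aa' + 'bb'
       = 'aaabb'

The pumped string is 'aaabb' with length 5.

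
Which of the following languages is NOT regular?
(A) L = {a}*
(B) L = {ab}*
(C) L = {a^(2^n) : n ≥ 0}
(C) {a^(2^n) : n ≥ 0}

(C) L = {a^(2^n) : n ≥ 0} is NOT regular.

The pumping lemma can be used to prove this:
After pumping, length is no longer a power of 2

The other languages are regular because they can be recognized by finite automata.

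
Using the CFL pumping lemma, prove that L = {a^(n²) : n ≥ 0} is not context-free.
Assume for contradiction that L is context-free, and let p ≥ 1 be the pumping length given by the pumping lemma for CFLs.
Choose s = a^(p²). Then s ∈ L and |s| = p² ≥ p.
By the CFL pumping lemma, s = uvxyz for some u, v, x, y, z with |vxy| ≤ p, |vy| ≥ 1, and uv^i xy^i z ∈ L for every i ≥ 0.
All symbols are a's, so only lengths matter: let k = |vy|, with 1 ≤ k ≤ |vxy| ≤ p.

Take i = 2: |uv²xy²z| = p² + k, and p² < p² + k ≤ p² + p < (p + 1)².
So the length lies strictly between consecutive squares and is not a perfect square; uv²xy²z ∉ L.

This contradicts the CFL pumping lemma, which requires uv^i xy^i z ∈ L for all i ≥ 0.
Hence L = {a^(n²) : n ≥ 0} is not context-free. ∎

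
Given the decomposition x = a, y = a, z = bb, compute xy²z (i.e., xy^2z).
aaabb

Given x = 'a', y = 'a', z = 'bb' and i = 2:

xy^2z = x + y·y·...·y (2 times) + z
       = 'a' + 'a'^2 + 'bb'
       = 'a' + 'aa' + 'bb'
       = 'aaabb'

The pumped string is 'aaabb' with length 5.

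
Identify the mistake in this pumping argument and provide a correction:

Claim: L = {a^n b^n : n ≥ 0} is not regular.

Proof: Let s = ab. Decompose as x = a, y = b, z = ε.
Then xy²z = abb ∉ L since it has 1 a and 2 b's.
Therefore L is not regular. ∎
Error: The string s = ab might be shorter than the pumping length p.

Correction: Choose s = a^p b^p to ensure |s| ≥ p. Also, the decomposition is wrong: with |xy| ≤ p, y cannot include b's when s starts with p a's.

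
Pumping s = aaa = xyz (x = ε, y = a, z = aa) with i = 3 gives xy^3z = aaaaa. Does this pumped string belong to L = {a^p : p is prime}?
Yes

xy³z = ε · aaa · aa = aaaaa.
aaaaa has length 5, which is prime, so it is in L.
(A single pumped string landing in L is not a contradiction by itself; a non-regularity proof needs some i for which xy^i z ∉ L, for every admissible decomposition.)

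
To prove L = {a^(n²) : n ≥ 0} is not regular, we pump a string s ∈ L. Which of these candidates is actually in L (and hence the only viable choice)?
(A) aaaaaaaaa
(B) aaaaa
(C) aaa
(A) aaaaaaaaa

The pumping lemma is applied to a string s that lies in L, so first check membership of each option:
- (A) aaaaaaaaa has length 9 = 3², a perfect square, so it is in L ✓
- (B) aaaaa has length 5, strictly between 2² = 4 and 3² = 9, so it is not in L ✗
- (C) aaa has length 3, strictly between 1² = 1 and 2² = 4, so it is not in L ✗

Only (A) aaaaaaaaa is in L, so it is the only candidate that could play the role of s.
(In a complete proof one picks s in terms of the pumping length p so that |s| ≥ p is guaranteed; a fixed string like aaaaaaaaa illustrates the shape of such an s.)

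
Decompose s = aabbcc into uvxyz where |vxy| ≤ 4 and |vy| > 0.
u='a', v='a', x='bb', y='c', z='c'

For s = aabbcc with pumping length p = 4:

One valid decomposition:
- u = 'a'
- v = 'a'
- x = 'bb'
- y = 'c'
- z = 'c'

Verification:
- uvxyz = 'a' + 'a' + 'bb' + 'c' + 'c' = aabbcc ✓
- |vxy| = |'abbc'| = 4 ≤ 4 ✓
- |vy| = |'ac'| = 2 > 0 ✓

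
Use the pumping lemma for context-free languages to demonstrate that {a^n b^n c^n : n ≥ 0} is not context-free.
Assume for contradiction that L is context-free, and let p ≥ 1 be the pumping length given by the pumping lemma for CFLs.
Choose s = a^p b^p c^p. Then s ∈ L and |s| = 3p ≥ p.
By the CFL pumping lemma, s = uvxyz for some u, v, x, y, z with |vxy| ≤ p, |vy| ≥ 1, and uv^i xy^i z ∈ L for every i ≥ 0.

Because |vxy| ≤ p, the window vxy cannot contain both an a and a c: any substring of s containing both must include the entire block b^p plus at least one a and one c, so it has length ≥ p + 2 > p.
Hence at least one of the letters a, c does not occur in vy at all.

Take i = 0: the string uxz is obtained from s by deleting |vy| ≥ 1 symbols, so |uxz| = 3p − |vy| < 3p.
But the letter (a or c) that does not occur in vy still occurs exactly p times in uxz. Every string of L with exactly p copies of some letter is a^p b^p c^p, of length 3p. Since |uxz| < 3p, uxz ∉ L.

This contradicts the CFL pumping lemma, which requires uv^i xy^i z ∈ L for all i ≥ 0.
Hence L = {a^n b^n c^n : n ≥ 0} is not context-free. ∎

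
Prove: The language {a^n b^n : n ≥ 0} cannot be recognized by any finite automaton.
Assume for contradiction that L is regular, and let p ≥ 1 be the pumping length given by the pumping lemma.
Choose s = a^p b^p. Then s ∈ L and |s| = 2p ≥ p.
By the pumping lemma, s = xyz for some x, y, z with |xy| ≤ p, |y| ≥ 1, and xy^i z ∈ L for every i ≥ 0.
Since |xy| ≤ p and the first p symbols of s are all a's, we must have y = a^k for some k with 1 ≤ k ≤ p.

Take i = 2: xy²z = a^(p + k) b^p.
This string has p + k a's but p b's, and p + k > p because k ≥ 1. So xy²z ∉ L.

This contradicts the pumping lemma, which requires xy^i z ∈ L for all i ≥ 0.
Hence L = {a^n b^n : n ≥ 0} is not regular. ∎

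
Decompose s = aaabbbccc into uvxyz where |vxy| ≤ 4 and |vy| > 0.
u='aa', v='a', x='bb', y='b', z='ccc'

For s = aaabbbccc with pumping length p = 4:

One valid decomposition:
- u = 'aa'
- v = 'a'
- x = 'bb'
- y = 'b'
- z = 'ccc'

Verification:
- uvxyz = 'aa' + 'a' + 'bb' + 'b' + 'ccc' = aaabbbccc ✓
- |vxy| = |'abbb'| = 4 ≤ 4 ✓
- |vy| = |'ab'| = 2 > 0 ✓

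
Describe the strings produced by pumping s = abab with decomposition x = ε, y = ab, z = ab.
{xy^i z : i ≥ 0} = {(ab)^(i+1) : i ≥ 0} = {ab, abab, ababab, ...}

With x = ε, y = ab, z = ab: Pumping 'ab' gives strings of alternating a's and b's.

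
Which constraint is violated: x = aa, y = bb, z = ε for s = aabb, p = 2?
Violated: |xy| ≤ p

The decomposition x = aa, y = bb, z = ε for s = aabb with p = 2
violates the constraint: |xy| ≤ p

|xy| = |aabb| = 4 > 2 = p. The decomposition puts too many characters in xy.

Pumping lemma constraints:
1. xyz = s (decomposition is valid)
2. |xy| ≤ p
3. |y| > 0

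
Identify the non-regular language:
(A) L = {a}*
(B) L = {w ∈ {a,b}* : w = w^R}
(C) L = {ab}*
(B) {w ∈ {a,b}* : w = w^R}

(B) L = {w ∈ {a,b}* : w = w^R} is NOT regular.

The pumping lemma can be used to prove this:
After pumping, the string is no longer symmetric

The other languages are regular because they can be recognized by finite automata.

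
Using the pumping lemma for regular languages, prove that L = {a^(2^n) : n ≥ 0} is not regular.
Assume for contradiction that L is regular, and let p ≥ 1 be the pumping length given by the pumping lemma.
Choose s = a^(2^p). Then s ∈ L and |s| = 2^p ≥ p.
By the pumping lemma, s = xyz for some x, y, z with |xy| ≤ p, |y| ≥ 1, and xy^i z ∈ L for every i ≥ 0.
Here y = a^k for some k with 1 ≤ k ≤ |xy| ≤ p, and p < 2^p.

Take i = 2: |xy²z| = 2^p + k.
Now 2^p < 2^p + k ≤ 2^p + p < 2^p + 2^p = 2^(p+1).
So |xy²z| lies strictly between the consecutive powers of two 2^p and 2^(p+1), hence is not a power of 2, and xy²z ∉ L.

This contradicts the pumping lemma, which requires xy^i z ∈ L for all i ≥ 0.
Hence L = {a^(2^n) : n ≥ 0} is not regular. ∎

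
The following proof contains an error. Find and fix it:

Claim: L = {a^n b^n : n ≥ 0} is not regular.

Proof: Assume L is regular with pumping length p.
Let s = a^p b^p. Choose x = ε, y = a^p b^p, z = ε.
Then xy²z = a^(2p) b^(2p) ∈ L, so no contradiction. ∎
Error: The decomposition violates |xy| ≤ p. With y = a^p b^p, |xy| = |y| = 2p > p. (The proof also miscomputes xy²z, which would be a^p b^p a^p b^p rather than a^(2p) b^(2p), and it wrongly treats one harmless decomposition as settling the matter — the prover does not get to choose the decomposition.)

Correction: The pumping lemma requires |xy| ≤ p, and the argument must handle every decomposition satisfying |xy| ≤ p, |y| ≥ 1. Since s starts with p a's, any such y consists only of a's, say y = a^k with k ≥ 1. Then xy²z = a^(p+k) b^p has unequal numbers of a's and b's, so xy²z ∉ L — the required contradiction.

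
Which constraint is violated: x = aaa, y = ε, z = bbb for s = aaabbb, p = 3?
Violated: |y| > 0

The decomposition x = aaa, y = ε, z = bbb for s = aaabbb with p = 3
violates the constraint: |y| > 0

|y| = 0, but the pumping lemma requires |y| > 0 (y must be non-empty).

Pumping lemma constraints:
1. xyz = s (decomposition is valid)
2. |xy| ≤ p
3. |y| > 0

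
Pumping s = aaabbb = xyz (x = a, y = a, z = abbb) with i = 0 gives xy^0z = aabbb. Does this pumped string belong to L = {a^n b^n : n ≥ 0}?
No

xy⁰z = a · ε · abbb = aabbb.
aabbb has 2 a's and 3 b's; 2 ≠ 3, so it is not in L.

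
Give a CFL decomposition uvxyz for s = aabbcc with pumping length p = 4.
u='a', v='a', x='bb', y='c', z='c'

For s = aabbcc with pumping length p = 4:

One valid decomposition:
- u = 'a'
- v = 'a'
- x = 'bb'
- y = 'c'
- z = 'c'

Verification:
- uvxyz = 'a' + 'a' + 'bb' + 'c' + 'c' = aabbcc ✓
- |vxy| = |'abbc'| = 4 ≤ 4 ✓
- |vy| = |'ac'| = 2 > 0 ✓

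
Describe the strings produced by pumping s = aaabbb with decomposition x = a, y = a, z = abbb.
{xy^i z : i ≥ 0} = {a^(2+i) b^3 : i ≥ 0} = {aabbb, aaabbb, aaaabbb, ...}

With x = a, y = a, z = abbb: Starting with aaabbb and pumping the second 'a', we get strings with 2+i a's followed by 3 b's for i = 0, 1, 2, ...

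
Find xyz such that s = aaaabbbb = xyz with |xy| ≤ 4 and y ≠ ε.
x = 'a', y = 'aa', z = 'abbbb'

For s = aaaabbbb and p = 4, one valid decomposition is:
- x = 'a' (length 1)
- y = 'aa' (length 2)
- z = 'abbbb' (length 5)

Verification:
- xyz = 'a' + 'aa' + 'abbbb' = aaaabbbb ✓
- |xy| = 3 ≤ 4 ✓
- |y| = 2 > 0 ✓

All pumping lemma constraints are satisfied.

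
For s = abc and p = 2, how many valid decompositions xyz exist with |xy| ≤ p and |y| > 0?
3

For s = 'abc' with pumping length p = 2:

Constraints: |xy| ≤ 2, |y| > 0

Valid decompositions (|xy| ≤ p, |y| ≥ 1):
  • x='', y='a', z='bc'
  • x='a', y='b', z='c'
  • x='', y='ab', z='c'

Total count: 3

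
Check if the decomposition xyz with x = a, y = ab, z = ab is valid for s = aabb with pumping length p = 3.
Violated: xyz = s

The decomposition x = a, y = ab, z = ab for s = aabb with p = 3
violates the constraint: xyz = s

xyz = 'a' + 'ab' + 'ab' = 'aabab' ≠ 'aabb' = s. The decomposition doesn't reconstruct s.

Pumping lemma constraints:
1. xyz = s (decomposition is valid)
2. |xy| ≤ p
3. |y| > 0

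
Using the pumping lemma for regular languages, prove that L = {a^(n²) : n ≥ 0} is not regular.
Assume for contradiction that L is regular, and let p ≥ 1 be the pumping length given by the pumping lemma.
Choose s = a^(p²). Then s ∈ L and |s| = p² ≥ p.
By the pumping lemma, s = xyz for some x, y, z with |xy| ≤ p, |y| ≥ 1, and xy^i z ∈ L for every i ≥ 0.
Here y = a^k for some k with 1 ≤ k ≤ |xy| ≤ p.

Take i = 2: |xy²z| = p² + k.
Now p² < p² + k ≤ p² + p < p² + 2p + 1 = (p + 1)².
So |xy²z| lies strictly between the consecutive squares p² and (p + 1)², hence is not a perfect square, and xy²z ∉ L.

This contradicts the pumping lemma, which requires xy^i z ∈ L for all i ≥ 0.
Hence L = {a^(n²) : n ≥ 0} is not regular. ∎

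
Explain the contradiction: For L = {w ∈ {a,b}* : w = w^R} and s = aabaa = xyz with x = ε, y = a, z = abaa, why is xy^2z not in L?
xy²z = aaabaa ∉ L

Pumping with i = 2 replaces y = a by y² = aa:
- Original: s = xyz = aabaa; aabaa reversed is aabaa, the same string, so it is a palindrome and is in L
- Pumped: xy²z = ε · aa · abaa = aaabaa
- aaabaa reversed is aabaaa ≠ aaabaa, so it is not a palindrome and is not in L

The pumping lemma would require xy²z ∈ L, so this decomposition yields a contradiction.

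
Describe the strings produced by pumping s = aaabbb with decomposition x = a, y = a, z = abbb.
{xy^i z : i ≥ 0} = {a^(2+i) b^3 : i ≥ 0} = {aabbb, aaabbb, aaaabbb, ...}

With x = a, y = a, z = abbb: Starting with aaabbb and pumping the second 'a', we get strings with 2+i a's followed by 3 b's for i = 0, 1, 2, ...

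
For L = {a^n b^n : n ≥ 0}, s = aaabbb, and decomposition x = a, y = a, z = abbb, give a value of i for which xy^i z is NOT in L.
i = 0

xy⁰z = a · ε · abbb = aabbb; aabbb has 2 a's and 3 b's; 2 ≠ 3, so it is not in L.
(Other choices also work, e.g. i = 2, 3; only i = 1 is guaranteed to stay in L since xy¹z = s.)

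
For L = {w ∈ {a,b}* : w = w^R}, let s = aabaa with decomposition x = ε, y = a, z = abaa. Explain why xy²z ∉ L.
xy²z = aaabaa ∉ L

Pumping with i = 2 replaces y = a by y² = aa:
- Original: s = xyz = aabaa; aabaa reversed is aabaa, the same string, so it is a palindrome and is in L
- Pumped: xy²z = ε · aa · abaa = aaabaa
- aaabaa reversed is aabaaa ≠ aaabaa, so it is not a palindrome and is not in L

The pumping lemma would require xy²z ∈ L, so this decomposition yields a contradiction.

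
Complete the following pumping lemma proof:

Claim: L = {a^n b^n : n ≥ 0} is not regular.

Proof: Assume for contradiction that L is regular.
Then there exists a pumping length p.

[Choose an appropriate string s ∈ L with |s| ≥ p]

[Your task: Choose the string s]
s = a^p b^p

This string is in L (has equal a's and b's) and has length 2p ≥ p.
Any decomposition xyz with |xy| ≤ p means y consists only of a's,
so pumping will unbalance the counts.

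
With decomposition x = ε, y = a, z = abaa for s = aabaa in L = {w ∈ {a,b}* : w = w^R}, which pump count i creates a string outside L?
i = 0

xy⁰z = ε · ε · abaa = abaa; abaa reversed is aaba ≠ abaa, so it is not a palindrome and is not in L.
(Other choices also work, e.g. i = 2, 3; only i = 1 is guaranteed to stay in L since xy¹z = s.)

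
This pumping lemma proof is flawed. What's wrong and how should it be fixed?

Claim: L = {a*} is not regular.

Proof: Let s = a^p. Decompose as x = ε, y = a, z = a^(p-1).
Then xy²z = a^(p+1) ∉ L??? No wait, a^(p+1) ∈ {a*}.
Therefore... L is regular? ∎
Error: The proof attempts to show a*  is not regular, but a* IS regular!

Correction: a* is a regular language (recognized by a simple DFA with one accepting state and self-loop on 'a'). The pumping lemma can only prove non-regularity, not regularity. For regular languages, pumping always works.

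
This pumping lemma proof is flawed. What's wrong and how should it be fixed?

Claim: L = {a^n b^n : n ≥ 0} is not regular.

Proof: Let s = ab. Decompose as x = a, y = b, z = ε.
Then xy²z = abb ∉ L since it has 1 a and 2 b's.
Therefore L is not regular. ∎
Error: The string s = ab might be shorter than the pumping length p.

Correction: Choose s = a^p b^p to ensure |s| ≥ p. Also, the decomposition is wrong: with |xy| ≤ p, y cannot include b's when s starts with p a's.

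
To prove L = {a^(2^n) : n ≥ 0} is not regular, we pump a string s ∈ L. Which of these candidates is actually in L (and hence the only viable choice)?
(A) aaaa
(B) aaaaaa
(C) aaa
(A) aaaa

The pumping lemma is applied to a string s that lies in L, so first check membership of each option:
- (A) aaaa has length 4 = 2^2, so it is in L ✓
- (B) aaaaaa has length 6, strictly between 2^2 = 4 and 2^3 = 8, so it is not in L ✗
- (C) aaa has length 3, strictly between 2^1 = 2 and 2^2 = 4, so it is not in L ✗

Only (A) aaaa is in L, so it is the only candidate that could play the role of s.
(In a complete proof one picks s in terms of the pumping length p so that |s| ≥ p is guaranteed; a fixed string like aaaa illustrates the shape of such an s.)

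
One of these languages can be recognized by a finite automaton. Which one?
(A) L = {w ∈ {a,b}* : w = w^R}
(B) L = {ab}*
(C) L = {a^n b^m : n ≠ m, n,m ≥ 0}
(B) {ab}*

(B) L = {ab}* is regular.

This can be recognized by a finite automaton (DFA/NFA).
Regular expressions like {ab}* define regular languages.

The other choices are not regular:
- {w ∈ {a,b}* : w = w^R}: After pumping, the string is no longer symmetric
- {a^n b^m : n ≠ m, n,m ≥ 0}: After pumping a's, we can make n = m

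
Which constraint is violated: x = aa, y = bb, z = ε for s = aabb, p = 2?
Violated: |xy| ≤ p

The decomposition x = aa, y = bb, z = ε for s = aabb with p = 2
violates the constraint: |xy| ≤ p

|xy| = |aabb| = 4 > 2 = p. The decomposition puts too many characters in xy.

Pumping lemma constraints:
1. xyz = s (decomposition is valid)
2. |xy| ≤ p
3. |y| > 0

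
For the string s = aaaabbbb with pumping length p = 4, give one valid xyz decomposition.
x = 'aa', y = 'aa', z = 'bbbb'

For s = aaaabbbb and p = 4, one valid decomposition is:
- x = 'aa' (length 2)
- y = 'aa' (length 2)
- z = 'bbbb' (length 4)

Verification:
- xyz = 'aa' + 'aa' + 'bbbb' = aaaabbbb ✓
- |xy| = 4 ≤ 4 ✓
- |y| = 2 > 0 ✓

All pumping lemma constraints are satisfied.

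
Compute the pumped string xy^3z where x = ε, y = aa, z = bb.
aaaaaabb

Given x = '', y = 'aa', z = 'bb' and i = 3:

xy^3z = x + y·y·...·y (3 times) + z
       = '' + 'aa'^3 + 'bb'
       = '' + 'aaaaaa' + 'bb'
       = 'aaaaaabb'

The pumped string is 'aaaaaabb' with length 8.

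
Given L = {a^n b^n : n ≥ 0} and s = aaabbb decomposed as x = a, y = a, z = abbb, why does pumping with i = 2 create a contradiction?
xy²z = aaaabbb ∉ L

Pumping with i = 2 replaces y = a by y² = aa:
- Original: s = xyz = aaabbb; aaabbb = a^3 b^3 has equal counts (3 = 3), so it is in L
- Pumped: xy²z = a · aa · abbb = aaaabbb
- aaaabbb has 4 a's and 3 b's; 4 ≠ 3, so it is not in L

The pumping lemma would require xy²z ∈ L, so this decomposition yields a contradiction.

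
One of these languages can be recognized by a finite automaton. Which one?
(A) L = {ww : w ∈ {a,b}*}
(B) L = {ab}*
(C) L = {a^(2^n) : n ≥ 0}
(B) {ab}*

(B) L = {ab}* is regular.

This can be recognized by a finite automaton (DFA/NFA).
Regular expressions like {ab}* define regular languages.

The other choices are not regular:
- {a^(2^n) : n ≥ 0}: After pumping, length is no longer a power of 2
- {ww : w ∈ {a,b}*}: After pumping, the two halves no longer match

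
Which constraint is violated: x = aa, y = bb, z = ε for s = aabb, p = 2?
Violated: |xy| ≤ p

The decomposition x = aa, y = bb, z = ε for s = aabb with p = 2
violates the constraint: |xy| ≤ p

|xy| = |aabb| = 4 > 2 = p. The decomposition puts too many characters in xy.

Pumping lemma constraints:
1. xyz = s (decomposition is valid)
2. |xy| ≤ p
3. |y| > 0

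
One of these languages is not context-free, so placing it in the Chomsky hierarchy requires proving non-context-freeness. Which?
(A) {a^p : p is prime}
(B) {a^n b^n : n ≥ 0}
(A) {a^p : p is prime}

(A) {a^p : p is prime} requires the CFL pumping lemma.

- {a^n b^n : n ≥ 0} is context-free (but not regular)
  • Can be shown non-regular with the regular pumping lemma
  • After pumping, the number of a's and b's become unequal

- {a^p : p is prime} is NOT context-free
  • Requires the CFL pumping lemma to prove
  • The CFL pumping lemma also fails because prime gaps are unbounded

The CFL pumping lemma is "stronger" in that it can prove non-membership
in the larger class of context-free languages.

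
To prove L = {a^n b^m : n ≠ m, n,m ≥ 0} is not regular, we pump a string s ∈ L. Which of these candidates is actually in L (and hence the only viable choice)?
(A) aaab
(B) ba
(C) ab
(A) aaab

The pumping lemma is applied to a string s that lies in L, so first check membership of each option:
- (A) aaab = a^3 b^1 with 3 ≠ 1, so it is in L ✓
- (B) ba has an a after a b, so it is not of the form a^n b^m and is not in L ✗
- (C) ab = a^1 b^1 has n = m = 1, so it is not in L ✗

Only (A) aaab is in L, so it is the only candidate that could play the role of s.
(In a complete proof one picks s in terms of the pumping length p so that |s| ≥ p is guaranteed; a fixed string like aaab illustrates the shape of such an s.)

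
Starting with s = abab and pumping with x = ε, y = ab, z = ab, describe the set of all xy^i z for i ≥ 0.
{xy^i z : i ≥ 0} = {(ab)^(i+1) : i ≥ 0} = {ab, abab, ababab, ...}

With x = ε, y = ab, z = ab: Pumping 'ab' gives strings of alternating a's and b's.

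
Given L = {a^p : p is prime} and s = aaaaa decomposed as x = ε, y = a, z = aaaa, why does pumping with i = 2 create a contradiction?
xy²z = aaaaaa ∉ L

Pumping with i = 2 replaces y = a by y² = aa:
- Original: s = xyz = aaaaa; aaaaa has length 5, which is prime, so it is in L
- Pumped: xy²z = ε · aa · aaaa = aaaaaa
- aaaaaa has length 6 = 2 × 3, which is not prime, so it is not in L

The pumping lemma would require xy²z ∈ L, so this decomposition yields a contradiction.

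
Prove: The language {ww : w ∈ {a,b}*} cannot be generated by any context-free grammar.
Assume for contradiction that L is context-free, and let p ≥ 1 be the pumping length given by the pumping lemma for CFLs.
Choose s = a^p b^p a^p b^p. Then s ∈ L (take w = a^p b^p) and |s| = 4p ≥ p.
By the CFL pumping lemma, s = uvxyz for some u, v, x, y, z with |vxy| ≤ p, |vy| ≥ 1, and uv^i xy^i z ∈ L for every i ≥ 0.

Write s as four blocks A₁ B₁ A₂ B₂ with A₁ = A₂ = a^p and B₁ = B₂ = b^p. Since |vxy| ≤ p, the window vxy lies inside at most two adjacent blocks. Take i = 0 and let t = uxz, so |t| = 4p − |vy| with 1 ≤ |vy| ≤ p. If |t| is odd, t ∉ L immediately, so assume |vy| is even (hence |vy| ≥ 2) and |t|/2 = 2p − |vy|/2, which satisfies p ≤ |t|/2 ≤ 2p − 1.

Case 1 (vxy inside A₁B₁): t = a^(p−j) b^(p−l) a^p b^p with j + l = |vy|. The second half of t has length < 2p, so it is a suffix of the trailing a^p b^p and ends in b; the first half is a^(p−j) b^(p−l) a^((j+l)/2), which ends in a because (j+l)/2 ≥ 1. The halves differ, so t ∉ L.

Case 2 (vxy inside B₁A₂, straddling the middle): t = a^p b^(p−j) a^(p−l) b^p with j + l = |vy|. If t = ww, then w is a prefix of t of length ≥ p, so w begins with a^p; and w is a suffix of t of length ≥ p, so w ends with b^p. That forces |w| ≥ 2p, contradicting |w| = |t|/2 ≤ 2p − 1. So t ∉ L.

Case 3 (vxy inside A₂B₂): t = a^p b^p a^(p−j) b^(p−l) with j + l = |vy|. The first half of t is a prefix of a^p b^p, so it begins with a; the second half is b^((j+l)/2) a^(p−j) b^(p−l), which begins with b. The halves differ, so t ∉ L.

In every case uv⁰xy⁰z = uxz ∉ L.

This contradicts the CFL pumping lemma, which requires uv^i xy^i z ∈ L for all i ≥ 0.
Hence L = {ww : w ∈ {a,b}*} is not context-free. ∎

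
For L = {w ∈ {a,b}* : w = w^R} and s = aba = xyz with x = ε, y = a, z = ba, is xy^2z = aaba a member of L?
No

xy²z = ε · aa · ba = aaba.
aaba reversed is abaa ≠ aaba, so it is not a palindrome and is not in L.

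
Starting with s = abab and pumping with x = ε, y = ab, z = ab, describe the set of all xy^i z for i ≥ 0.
{xy^i z : i ≥ 0} = {(ab)^(i+1) : i ≥ 0} = {ab, abab, ababab, ...}

With x = ε, y = ab, z = ab: Pumping 'ab' gives strings of alternating a's and b's.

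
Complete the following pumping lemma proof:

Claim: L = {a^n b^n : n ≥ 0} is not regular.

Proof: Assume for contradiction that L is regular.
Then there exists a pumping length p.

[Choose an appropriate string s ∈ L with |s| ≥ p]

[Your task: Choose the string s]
s = a^p b^p

This string is in L (has equal a's and b's) and has length 2p ≥ p.
Any decomposition xyz with |xy| ≤ p means y consists only of a's,
so pumping will unbalance the counts.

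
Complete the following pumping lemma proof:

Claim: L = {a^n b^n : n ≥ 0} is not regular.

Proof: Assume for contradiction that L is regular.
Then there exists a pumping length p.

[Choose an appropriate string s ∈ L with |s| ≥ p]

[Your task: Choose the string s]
s = a^p b^p

This string is in L (has equal a's and b's) and has length 2p ≥ p.
Any decomposition xyz with |xy| ≤ p means y consists only of a's,
so pumping will unbalance the counts.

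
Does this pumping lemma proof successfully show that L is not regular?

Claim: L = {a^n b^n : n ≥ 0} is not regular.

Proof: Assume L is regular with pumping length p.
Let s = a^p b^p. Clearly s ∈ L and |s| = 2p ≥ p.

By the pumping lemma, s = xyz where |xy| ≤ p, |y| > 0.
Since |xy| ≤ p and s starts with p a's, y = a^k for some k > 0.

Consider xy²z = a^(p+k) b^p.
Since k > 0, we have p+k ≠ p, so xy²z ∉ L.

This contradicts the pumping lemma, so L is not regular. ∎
The proof is correct.

This proof is valid because:
1. The string s = a^p b^p is correctly in L
2. The decomposition analysis is correct: y must consist only of a's
3. The contradiction is valid: pumping increases a's but not b's
4. The conclusion follows logically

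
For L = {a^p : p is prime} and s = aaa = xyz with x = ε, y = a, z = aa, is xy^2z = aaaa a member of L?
No

xy²z = ε · aa · aa = aaaa.
aaaa has length 4 = 2 × 2, which is not prime, so it is not in L.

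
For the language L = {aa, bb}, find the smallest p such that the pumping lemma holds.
p = 3

For a finite language L, the pumping lemma holds vacuously if p > max|s| for s ∈ L.

The longest string in L = {aa, bb} has length 2.
If p = 3, then no string s ∈ L has |s| ≥ p, so the condition is vacuously true.

The minimum pumping length is p = 3.

Why no smaller p works: for any p ≤ 2, the longest string s ∈ L has |s| = 2 ≥ p, so it would
have to be pumpable; but pumping up (i = 2, 3, ...) produces ever longer strings, which cannot all lie in the
finite language L. So the pumping property fails for every p ≤ 2.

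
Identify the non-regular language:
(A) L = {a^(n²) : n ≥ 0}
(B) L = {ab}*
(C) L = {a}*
(A) {a^(n²) : n ≥ 0}

(A) L = {a^(n²) : n ≥ 0} is NOT regular.

The pumping lemma can be used to prove this:
After pumping, length is no longer a perfect square

The other languages are regular because they can be recognized by finite automata.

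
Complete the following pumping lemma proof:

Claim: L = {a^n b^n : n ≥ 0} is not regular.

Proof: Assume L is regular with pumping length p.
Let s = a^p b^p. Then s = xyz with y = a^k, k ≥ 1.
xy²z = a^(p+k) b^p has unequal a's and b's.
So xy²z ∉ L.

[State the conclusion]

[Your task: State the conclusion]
This contradicts the pumping lemma for regular languages,
which guarantees xy^i z ∈ L for all i ≥ 0.

Since our assumption that L is regular leads to a contradiction,
we conclude that L = {a^n b^n : n ≥ 0} is NOT regular. ∎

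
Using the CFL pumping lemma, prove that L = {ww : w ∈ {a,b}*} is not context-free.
Assume for contradiction that L is context-free, and let p ≥ 1 be the pumping length given by the pumping lemma for CFLs.
Choose s = a^p b^p a^p b^p. Then s ∈ L (take w = a^p b^p) and |s| = 4p ≥ p.
By the CFL pumping lemma, s = uvxyz for some u, v, x, y, z with |vxy| ≤ p, |vy| ≥ 1, and uv^i xy^i z ∈ L for every i ≥ 0.

Write s as four blocks A₁ B₁ A₂ B₂ with A₁ = A₂ = a^p and B₁ = B₂ = b^p. Since |vxy| ≤ p, the window vxy lies inside at most two adjacent blocks. Take i = 0 and let t = uxz, so |t| = 4p − |vy| with 1 ≤ |vy| ≤ p. If |t| is odd, t ∉ L immediately, so assume |vy| is even (hence |vy| ≥ 2) and |t|/2 = 2p − |vy|/2, which satisfies p ≤ |t|/2 ≤ 2p − 1.

Case 1 (vxy inside A₁B₁): t = a^(p−j) b^(p−l) a^p b^p with j + l = |vy|. The second half of t has length < 2p, so it is a suffix of the trailing a^p b^p and ends in b; the first half is a^(p−j) b^(p−l) a^((j+l)/2), which ends in a because (j+l)/2 ≥ 1. The halves differ, so t ∉ L.

Case 2 (vxy inside B₁A₂, straddling the middle): t = a^p b^(p−j) a^(p−l) b^p with j + l = |vy|. If t = ww, then w is a prefix of t of length ≥ p, so w begins with a^p; and w is a suffix of t of length ≥ p, so w ends with b^p. That forces |w| ≥ 2p, contradicting |w| = |t|/2 ≤ 2p − 1. So t ∉ L.

Case 3 (vxy inside A₂B₂): t = a^p b^p a^(p−j) b^(p−l) with j + l = |vy|. The first half of t is a prefix of a^p b^p, so it begins with a; the second half is b^((j+l)/2) a^(p−j) b^(p−l), which begins with b. The halves differ, so t ∉ L.

In every case uv⁰xy⁰z = uxz ∉ L.

This contradicts the CFL pumping lemma, which requires uv^i xy^i z ∈ L for all i ≥ 0.
Hence L = {ww : w ∈ {a,b}*} is not context-free. ∎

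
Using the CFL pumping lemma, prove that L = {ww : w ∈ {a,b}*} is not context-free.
Assume for contradiction that L is context-free, and let p ≥ 1 be the pumping length given by the pumping lemma for CFLs.
Choose s = a^p b^p a^p b^p. Then s ∈ L (take w = a^p b^p) and |s| = 4p ≥ p.
By the CFL pumping lemma, s = uvxyz for some u, v, x, y, z with |vxy| ≤ p, |vy| ≥ 1, and uv^i xy^i z ∈ L for every i ≥ 0.

Write s as four blocks A₁ B₁ A₂ B₂ with A₁ = A₂ = a^p and B₁ = B₂ = b^p. Since |vxy| ≤ p, the window vxy lies inside at most two adjacent blocks. Take i = 0 and let t = uxz, so |t| = 4p − |vy| with 1 ≤ |vy| ≤ p. If |t| is odd, t ∉ L immediately, so assume |vy| is even (hence |vy| ≥ 2) and |t|/2 = 2p − |vy|/2, which satisfies p ≤ |t|/2 ≤ 2p − 1.

Case 1 (vxy inside A₁B₁): t = a^(p−j) b^(p−l) a^p b^p with j + l = |vy|. The second half of t has length < 2p, so it is a suffix of the trailing a^p b^p and ends in b; the first half is a^(p−j) b^(p−l) a^((j+l)/2), which ends in a because (j+l)/2 ≥ 1. The halves differ, so t ∉ L.

Case 2 (vxy inside B₁A₂, straddling the middle): t = a^p b^(p−j) a^(p−l) b^p with j + l = |vy|. If t = ww, then w is a prefix of t of length ≥ p, so w begins with a^p; and w is a suffix of t of length ≥ p, so w ends with b^p. That forces |w| ≥ 2p, contradicting |w| = |t|/2 ≤ 2p − 1. So t ∉ L.

Case 3 (vxy inside A₂B₂): t = a^p b^p a^(p−j) b^(p−l) with j + l = |vy|. The first half of t is a prefix of a^p b^p, so it begins with a; the second half is b^((j+l)/2) a^(p−j) b^(p−l), which begins with b. The halves differ, so t ∉ L.

In every case uv⁰xy⁰z = uxz ∉ L.

This contradicts the CFL pumping lemma, which requires uv^i xy^i z ∈ L for all i ≥ 0.
Hence L = {ww : w ∈ {a,b}*} is not context-free. ∎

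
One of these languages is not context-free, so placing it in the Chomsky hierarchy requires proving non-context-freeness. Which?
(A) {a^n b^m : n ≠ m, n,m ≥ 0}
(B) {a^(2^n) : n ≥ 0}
(B) {a^(2^n) : n ≥ 0}

(B) {a^(2^n) : n ≥ 0} requires the CFL pumping lemma.

- {a^n b^m : n ≠ m, n,m ≥ 0} is context-free (but not regular)
  • Can be shown non-regular with the regular pumping lemma
  • After pumping a's, we can make n = m

- {a^(2^n) : n ≥ 0} is NOT context-free
  • Requires the CFL pumping lemma to prove
  • Gaps between powers of 2 grow exponentially

The CFL pumping lemma is "stronger" in that it can prove non-membership
in the larger class of context-free languages.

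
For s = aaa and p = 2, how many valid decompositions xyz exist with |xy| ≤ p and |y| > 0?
3

For s = 'aaa' with pumping length p = 2:

Constraints: |xy| ≤ 2, |y| > 0

Valid decompositions (|xy| ≤ p, |y| ≥ 1):
  • x='', y='a', z='aa'
  • x='a', y='a', z='a'
  • x='', y='aa', z='a'

Total count: 3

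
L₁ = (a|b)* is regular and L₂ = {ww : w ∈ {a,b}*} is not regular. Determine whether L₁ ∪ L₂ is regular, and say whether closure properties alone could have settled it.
Yes — L₁ ∪ L₂ is regular.

{ww} ⊆ (a|b)*, so L₁ ∪ L₂ = (a|b)*, which is regular.

Note that the bare facts "L₁ regular, L₂ non-regular" do not settle the question by themselves: the closure of regular languages under ∪, ∩, complement and difference applies only when BOTH operands are regular. With a non-regular operand the result can come out regular or non-regular depending on the specific languages, so one has to work out L₁ ∪ L₂ for this particular pair, as above.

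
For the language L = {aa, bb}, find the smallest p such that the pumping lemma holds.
p = 3

For a finite language L, the pumping lemma holds vacuously if p > max|s| for s ∈ L.

The longest string in L = {aa, bb} has length 2.
If p = 3, then no string s ∈ L has |s| ≥ p, so the condition is vacuously true.

The minimum pumping length is p = 3.

Why no smaller p works: for any p ≤ 2, the longest string s ∈ L has |s| = 2 ≥ p, so it would
have to be pumpable; but pumping up (i = 2, 3, ...) produces ever longer strings, which cannot all lie in the
finite language L. So the pumping property fails for every p ≤ 2.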